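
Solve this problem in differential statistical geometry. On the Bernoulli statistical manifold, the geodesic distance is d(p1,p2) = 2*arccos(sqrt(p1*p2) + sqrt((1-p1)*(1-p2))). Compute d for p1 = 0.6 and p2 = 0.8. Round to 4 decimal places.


Geodesic distance on Bernoulli manifold:
d(p1,p2) = 2*arccos(sqrt(p1*p2) + sqrt((1-p1)*(1-p2))).
sqrt(p1*p2) = sqrt(0.6*0.8) = 0.69282.
sqrt((1-p1)*(1-p2)) = sqrt(0.4*0.2) = 0.282843.
arg = 0.69282 + 0.282843 = 0.975663.
d = 2*arccos(0.975663) = 0.4421

0.4421


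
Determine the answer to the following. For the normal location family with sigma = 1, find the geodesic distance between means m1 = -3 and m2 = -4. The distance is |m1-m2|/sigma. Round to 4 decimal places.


On the fixed-variance normal subfamily, geodesic distance = |m1-m2|/sigma.
|-3 - -4| = 1.
sigma = 1.
d = 1/1 = 1.0000

1.0000


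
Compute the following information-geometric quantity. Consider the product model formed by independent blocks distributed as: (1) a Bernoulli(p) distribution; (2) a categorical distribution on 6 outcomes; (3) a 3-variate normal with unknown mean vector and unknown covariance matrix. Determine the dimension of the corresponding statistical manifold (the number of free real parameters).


The dimension of a statistical manifold equals the number of free
(independent) real parameters of the model. For a product of independent
blocks the parameter counts add.
- Bernoulli (p): 1.
- categorical on 6 outcomes (probabilities sum to 1): 6-1 = 5.
- 3-variate normal: 3 (mean) + 3*4/2 = 6 (symmetric covariance) = 9.
Total = 1 + 5 + 9 = 15.
Dimension = 15

15


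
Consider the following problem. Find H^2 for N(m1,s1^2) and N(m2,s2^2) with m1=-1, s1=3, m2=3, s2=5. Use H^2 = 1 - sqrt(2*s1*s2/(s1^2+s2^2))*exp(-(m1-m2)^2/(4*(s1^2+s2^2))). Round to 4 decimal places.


Squared Hellinger distance for Gaussians:
H^2 = 1 - sqrt(2*s1*s2/(s1^2+s2^2)) * exp(-(m1-m2)^2/(4*(s1^2+s2^2))).
s1^2 = 9, s2^2 = 25, s1^2+s2^2 = 34.
sqrt(2*3*5/(34)) = 0.939336.
(m1-m2)^2 = (-4)^2 = 16.
exp(-16/(4*34)) = exp(-0.117647) = 0.88901.
H^2 = 1 - 0.939336*0.88901 = 0.1649

0.1649


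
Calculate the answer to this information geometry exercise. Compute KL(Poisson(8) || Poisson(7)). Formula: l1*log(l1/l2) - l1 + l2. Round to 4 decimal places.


KL divergence for Poisson:
KL = l1*log(l1/l2) - l1 + l2.
l1 = 8, l2 = 7.
log(8/7) = 0.133531.
l1*log(l1/l2) = 8 * 0.133531 = 1.068251.
KL = 1.068251 - 8 + 7 = 0.0683

0.0683


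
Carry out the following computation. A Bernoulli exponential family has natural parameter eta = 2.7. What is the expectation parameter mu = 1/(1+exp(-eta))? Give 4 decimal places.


Dual coordinate (expectation parameter) for Bernoulli:
mu = 1/(1+exp(-eta)).
eta = 2.7.
exp(-eta) = exp(-2.7) = 0.067206.
mu = 1/(1+0.067206) = 0.9370

0.9370


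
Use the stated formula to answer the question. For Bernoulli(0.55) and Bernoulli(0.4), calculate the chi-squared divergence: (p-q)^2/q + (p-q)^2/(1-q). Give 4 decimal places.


Chi-squared divergence between Bernoulli distributions:
chi^2 = (p-q)^2/q + (p-q)^2/(1-q).
p = 0.55, q = 0.4, p-q = 0.15.
(p-q)^2 = 0.0225.
term1 = 0.0225/0.4 = 0.05625.
term2 = 0.0225/0.6 = 0.0375.
chi^2 = 0.05625 + 0.0375 = 0.0938

0.0938


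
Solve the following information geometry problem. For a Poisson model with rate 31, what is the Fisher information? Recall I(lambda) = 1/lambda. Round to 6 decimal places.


Fisher information for Poisson: I(lambda) = 1/lambda.
lambda = 31.
I(lambda) = 1/31 = 0.032258

0.032258


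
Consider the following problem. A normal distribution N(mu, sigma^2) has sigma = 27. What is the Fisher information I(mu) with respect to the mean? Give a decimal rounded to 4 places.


The Fisher information for the mean of a normal distribution is I(mu) = 1/sigma^2.
sigma = 27, so sigma^2 = 729.
I(mu) = 1/729 = 0.0014

0.0014


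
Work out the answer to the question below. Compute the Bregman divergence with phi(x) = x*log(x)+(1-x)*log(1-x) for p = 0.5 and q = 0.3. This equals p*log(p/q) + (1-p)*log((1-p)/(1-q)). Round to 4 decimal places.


Bregman divergence with negative entropy generator:
D = p*log(p/q) + (1-p)*log((1-p)/(1-q)).
p = 0.5, q = 0.3.
p*log(p/q) = 0.5*log(0.5/0.3) = 0.255413.
(1-p)*log((1-p)/(1-q)) = 0.5*log(0.5/0.7) = -0.168236.
D = 0.255413 + -0.168236 = 0.0872

0.0872


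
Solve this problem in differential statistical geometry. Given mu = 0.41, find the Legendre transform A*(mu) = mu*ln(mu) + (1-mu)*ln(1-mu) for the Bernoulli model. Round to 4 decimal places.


Legendre transform for Bernoulli:
A*(mu) = mu*log(mu) + (1-mu)*log(1-mu).
mu = 0.41, 1-mu = 0.59.
mu*log(mu) = 0.41*log(0.41) = -0.365555.
(1-mu)*log(1-mu) = 0.59*log(0.59) = -0.311303.
A* = -0.365555 + -0.311303 = -0.6769

-0.6769


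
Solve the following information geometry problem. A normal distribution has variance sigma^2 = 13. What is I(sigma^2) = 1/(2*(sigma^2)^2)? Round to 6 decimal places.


Fisher information for variance: I(sigma^2) = 1/(2*sigma^4).
sigma^2 = 13, so sigma^4 = 169.
I = 1/(2*169) = 1/338 = 0.002959

0.002959


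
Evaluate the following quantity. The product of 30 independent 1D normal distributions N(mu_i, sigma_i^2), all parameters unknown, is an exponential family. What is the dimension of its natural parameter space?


Exponential family dimension calculation:
Each univariate normal has two natural parameters (mu/sigma^2 and -1/(2 sigma^2)).
With 30 independent components, dim = 2 * 30 = 60.

60


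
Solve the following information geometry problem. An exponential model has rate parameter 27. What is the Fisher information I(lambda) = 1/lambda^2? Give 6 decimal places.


Fisher information for exponential: I(lambda) = 1/lambda^2.
lambda = 27, lambda^2 = 729.
I = 1/729 = 0.001372

0.001372


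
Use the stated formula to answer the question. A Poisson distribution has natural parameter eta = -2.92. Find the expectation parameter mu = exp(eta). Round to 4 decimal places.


Expectation parameter for Poisson exponential family:
mu = exp(eta).
eta = -2.92.
mu = exp(-2.92) = 0.0539

0.0539


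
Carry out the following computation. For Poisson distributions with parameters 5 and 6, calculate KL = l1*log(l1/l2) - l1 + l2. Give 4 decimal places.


KL divergence for Poisson:
KL = l1*log(l1/l2) - l1 + l2.
l1 = 5, l2 = 6.
log(5/6) = -0.182322.
l1*log(l1/l2) = 5 * -0.182322 = -0.911608.
KL = -0.911608 - 5 + 6 = 0.0884

0.0884


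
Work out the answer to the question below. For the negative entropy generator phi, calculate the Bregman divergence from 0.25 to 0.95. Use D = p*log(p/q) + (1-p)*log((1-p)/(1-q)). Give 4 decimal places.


Bregman divergence with negative entropy generator:
D = p*log(p/q) + (1-p)*log((1-p)/(1-q)).
p = 0.25, q = 0.95.
p*log(p/q) = 0.25*log(0.25/0.95) = -0.33375.
(1-p)*log((1-p)/(1-q)) = 0.75*log(0.75/0.05) = 2.031038.
D = -0.33375 + 2.031038 = 1.6973

1.6973


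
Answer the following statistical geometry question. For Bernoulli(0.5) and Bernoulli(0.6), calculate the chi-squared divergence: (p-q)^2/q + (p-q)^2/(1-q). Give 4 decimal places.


Chi-squared divergence between Bernoulli distributions:
chi^2 = (p-q)^2/q + (p-q)^2/(1-q).
p = 0.5, q = 0.6, p-q = -0.1.
(p-q)^2 = 0.01.
term1 = 0.01/0.6 = 0.016667.
term2 = 0.01/0.4 = 0.025.
chi^2 = 0.016667 + 0.025 = 0.0417

0.0417


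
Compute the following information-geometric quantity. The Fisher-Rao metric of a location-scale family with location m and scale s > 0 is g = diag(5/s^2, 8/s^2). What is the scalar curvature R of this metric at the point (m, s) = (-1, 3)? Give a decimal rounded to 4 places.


The metric has the form g = (A dm^2 + B ds^2)/s^2 with A = 5, B = 8.
Substitute u = sqrt(A/B)*m: g = B*(du^2 + ds^2)/s^2, i.e. B times the
Poincare upper half-plane metric, which has constant Gaussian curvature -1.
Scaling a 2D metric by a constant c divides the Gaussian curvature by c,
so K = -1/B = -1/(8) = -0.1250 everywhere (the point (m, s) = (-1, 3) is irrelevant:
the curvature is constant).
Scalar curvature in dimension 2: R = 2K = -2/(8) = -0.2500.

-0.2500


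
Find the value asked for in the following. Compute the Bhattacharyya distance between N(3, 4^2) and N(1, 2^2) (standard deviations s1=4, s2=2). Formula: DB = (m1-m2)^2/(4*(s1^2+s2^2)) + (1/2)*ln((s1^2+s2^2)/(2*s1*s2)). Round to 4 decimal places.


Bhattacharyya distance between two Gaussians:
DB = (m1-m2)^2/(4*(s1^2+s2^2)) + (1/2)*ln((s1^2+s2^2)/(2*s1*s2)).
(m1-m2)^2 = (2)^2 = 4.
s1^2+s2^2 = 16 + 4 = 20.
term1 = 4/80 = 0.05.
term2 = 0.5*ln(20/16.0) = 0.111572.
DB = 0.05 + 0.111572 = 0.1616

0.1616


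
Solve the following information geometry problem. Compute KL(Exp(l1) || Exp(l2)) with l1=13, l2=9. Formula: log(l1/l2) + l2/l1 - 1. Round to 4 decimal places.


KL divergence for exponential family:
KL = log(l1/l2) + l2/l1 - 1.
log(13/9) = 0.367725.
9/13 = 0.692308.
KL = 0.367725 + 0.692308 - 1 = 0.0600

0.0600


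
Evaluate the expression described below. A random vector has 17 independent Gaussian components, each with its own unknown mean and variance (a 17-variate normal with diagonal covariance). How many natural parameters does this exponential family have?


Exponential family dimension calculation:
Each univariate normal has two natural parameters (mu/sigma^2 and -1/(2 sigma^2)).
With 17 independent components, dim = 2 * 17 = 34.

34


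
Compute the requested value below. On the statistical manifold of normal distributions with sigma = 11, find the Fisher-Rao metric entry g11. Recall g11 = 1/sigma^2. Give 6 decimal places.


For the 2-parameter normal family, the Fisher metric has:
  g11 = 1/sigma^2, g22 = 2/sigma^2.
sigma = 11, sigma^2 = 121.
g11 = 0.008264

0.008264


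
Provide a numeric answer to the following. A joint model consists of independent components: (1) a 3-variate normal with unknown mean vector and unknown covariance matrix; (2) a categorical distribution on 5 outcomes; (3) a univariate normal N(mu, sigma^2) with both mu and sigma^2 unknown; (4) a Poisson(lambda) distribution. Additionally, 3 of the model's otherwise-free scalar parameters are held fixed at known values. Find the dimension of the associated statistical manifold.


The dimension of a statistical manifold equals the number of free
(independent) real parameters of the model. For a product of independent
blocks the parameter counts add.
- 3-variate normal: 3 (mean) + 3*4/2 = 6 (symmetric covariance) = 9.
- categorical on 5 outcomes (probabilities sum to 1): 5-1 = 4.
- normal (mu, sigma^2): 2.
- Poisson (lambda): 1.
Total = 9 + 4 + 2 + 1 = 16.
3 parameter(s) fixed at known values: 16 - 3 = 13.
Dimension = 13

13


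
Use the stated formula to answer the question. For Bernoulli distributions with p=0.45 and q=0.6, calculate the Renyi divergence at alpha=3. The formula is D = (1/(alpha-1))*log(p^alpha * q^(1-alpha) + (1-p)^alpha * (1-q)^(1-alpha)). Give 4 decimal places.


Renyi divergence of order alpha between Bernoulli distributions:
D = (1/(alpha-1))*log(p^alpha * q^(1-alpha) + (1-p)^alpha * (1-q)^(1-alpha)).
alpha = 3, p = 0.45, q = 0.6.
p^alpha * q^(1-alpha) = 0.45^3 * 0.6^-2 = 0.253125.
(1-p)^alpha * (1-q)^(1-alpha) = 0.55^3 * 0.4^-2 = 1.039844.
sum = 0.253125 + 1.039844 = 1.292969.
D = (1/2)*log(1.292969) = 0.1285

0.1285


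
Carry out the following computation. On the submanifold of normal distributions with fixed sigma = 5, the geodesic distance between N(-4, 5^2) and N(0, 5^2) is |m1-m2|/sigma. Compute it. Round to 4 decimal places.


On the fixed-variance normal subfamily, geodesic distance = |m1-m2|/sigma.
|-4 - 0| = 4.
sigma = 5.
d = 4/5 = 0.8000

0.8000


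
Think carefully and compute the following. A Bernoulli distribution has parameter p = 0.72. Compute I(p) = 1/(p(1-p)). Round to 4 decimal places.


For Bernoulli(p), Fisher information is I(p) = 1/(p*(1-p)).
p = 0.72, 1-p = 0.28.
p*(1-p) = 0.2016.
I(p) = 1/0.2016 = 4.9603

4.9603


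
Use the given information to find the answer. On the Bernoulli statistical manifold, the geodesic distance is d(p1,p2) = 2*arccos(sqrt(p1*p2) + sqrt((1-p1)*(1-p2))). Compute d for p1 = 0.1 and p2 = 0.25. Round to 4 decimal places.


Geodesic distance on Bernoulli manifold:
d(p1,p2) = 2*arccos(sqrt(p1*p2) + sqrt((1-p1)*(1-p2))).
sqrt(p1*p2) = sqrt(0.1*0.25) = 0.158114.
sqrt((1-p1)*(1-p2)) = sqrt(0.9*0.75) = 0.821584.
arg = 0.158114 + 0.821584 = 0.979698.
d = 2*arccos(0.979698) = 0.4037

0.4037


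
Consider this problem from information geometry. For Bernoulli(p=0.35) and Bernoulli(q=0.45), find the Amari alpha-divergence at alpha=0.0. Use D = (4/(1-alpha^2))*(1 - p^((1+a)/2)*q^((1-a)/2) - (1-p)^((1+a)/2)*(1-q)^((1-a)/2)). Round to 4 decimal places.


Amari alpha-divergence:
D = (4/(1-alpha^2))*(1 - p^((1+a)/2)*q^((1-a)/2) - (1-p)^((1+a)/2)*(1-q)^((1-a)/2)).
alpha = 0.0, p = 0.35, q = 0.45.
e1 = (1+alpha)/2 = 0.5, e2 = (1-alpha)/2 = 0.5.
t1 = p^e1 * q^e2 = 0.35^0.5 * 0.45^0.5 = 0.396863.
t2 = (1-p)^e1 * (1-q)^e2 = 0.65^0.5 * 0.55^0.5 = 0.597913.
4/(1-alpha^2) = 4.0.
D = 4.0*(1 - 0.396863 - 0.597913) = 0.0209

0.0209


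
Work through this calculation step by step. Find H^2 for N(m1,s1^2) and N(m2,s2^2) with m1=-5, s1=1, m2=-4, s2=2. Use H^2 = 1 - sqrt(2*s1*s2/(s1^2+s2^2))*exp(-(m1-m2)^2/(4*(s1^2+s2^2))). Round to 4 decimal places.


Squared Hellinger distance for Gaussians:
H^2 = 1 - sqrt(2*s1*s2/(s1^2+s2^2)) * exp(-(m1-m2)^2/(4*(s1^2+s2^2))).
s1^2 = 1, s2^2 = 4, s1^2+s2^2 = 5.
sqrt(2*1*2/(5)) = 0.894427.
(m1-m2)^2 = (-1)^2 = 1.
exp(-1/(4*5)) = exp(-0.05) = 0.951229.
H^2 = 1 - 0.894427*0.951229 = 0.1492

0.1492


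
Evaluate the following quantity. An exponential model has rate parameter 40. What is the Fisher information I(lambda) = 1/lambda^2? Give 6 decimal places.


Fisher information for exponential: I(lambda) = 1/lambda^2.
lambda = 40, lambda^2 = 1600.
I = 1/1600 = 0.000625

0.000625


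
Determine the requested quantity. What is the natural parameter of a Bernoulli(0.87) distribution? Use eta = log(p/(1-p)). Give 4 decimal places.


Natural parameter for Bernoulli: eta = log(p/(1-p)).
p = 0.87, 1-p = 0.13.
p/(1-p) = 6.692308.
eta = log(6.692308) = 1.9010

1.9010


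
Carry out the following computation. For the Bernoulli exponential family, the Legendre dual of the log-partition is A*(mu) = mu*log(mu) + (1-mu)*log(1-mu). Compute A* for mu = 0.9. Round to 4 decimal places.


Legendre transform for Bernoulli:
A*(mu) = mu*log(mu) + (1-mu)*log(1-mu).
mu = 0.9, 1-mu = 0.1.
mu*log(mu) = 0.9*log(0.9) = -0.094824.
(1-mu)*log(1-mu) = 0.1*log(0.1) = -0.230259.
A* = -0.094824 + -0.230259 = -0.3251

-0.3251


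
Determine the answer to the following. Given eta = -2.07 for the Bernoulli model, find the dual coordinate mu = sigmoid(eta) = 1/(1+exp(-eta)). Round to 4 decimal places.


Dual coordinate (expectation parameter) for Bernoulli:
mu = 1/(1+exp(-eta)).
eta = -2.07.
exp(-eta) = exp(2.07) = 7.924823.
mu = 1/(1+7.924823) = 0.1120

0.1120


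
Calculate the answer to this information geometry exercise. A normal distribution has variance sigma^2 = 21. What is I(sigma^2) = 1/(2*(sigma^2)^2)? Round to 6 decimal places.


Fisher information for variance: I(sigma^2) = 1/(2*sigma^4).
sigma^2 = 21, so sigma^4 = 441.
I = 1/(2*441) = 1/882 = 0.001134

0.001134


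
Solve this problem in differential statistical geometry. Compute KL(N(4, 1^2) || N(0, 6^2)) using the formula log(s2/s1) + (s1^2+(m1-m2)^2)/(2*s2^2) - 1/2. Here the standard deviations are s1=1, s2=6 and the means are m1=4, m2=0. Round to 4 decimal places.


KL divergence between normal distributions:
KL = log(s2/s1) + (s1^2 + (m1-m2)^2)/(2*s2^2) - 1/2.
log(6/1) = 1.791759.
(1^2 + (4-0)^2)/(2*6^2) = (1 + 16)/72 = 0.236111.
KL = 1.791759 + 0.236111 - 0.5 = 1.5279

1.5279


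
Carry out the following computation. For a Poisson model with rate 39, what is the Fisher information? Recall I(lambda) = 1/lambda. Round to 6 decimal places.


Fisher information for Poisson: I(lambda) = 1/lambda.
lambda = 39.
I(lambda) = 1/39 = 0.025641

0.025641


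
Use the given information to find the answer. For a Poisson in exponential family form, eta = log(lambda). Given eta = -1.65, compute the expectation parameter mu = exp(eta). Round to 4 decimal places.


Expectation parameter for Poisson exponential family:
mu = exp(eta).
eta = -1.65.
mu = exp(-1.65) = 0.1920

0.1920


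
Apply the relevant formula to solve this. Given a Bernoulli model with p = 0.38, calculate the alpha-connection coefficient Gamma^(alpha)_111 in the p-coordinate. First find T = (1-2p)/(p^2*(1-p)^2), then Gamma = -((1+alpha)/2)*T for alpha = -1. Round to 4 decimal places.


Skewness (Amari-Chentsov) tensor: T = (1-2p)/(p^2*(1-p)^2).
p = 0.38, 1-2p = 0.24, p^2 = 0.1444, (1-p)^2 = 0.3844.
T = 0.24/(0.1444 * 0.3844) = 4.323751.
In the p-coordinate, Gamma^(alpha) = Gamma^(0) - (alpha/2)*T with Gamma^(0) = (1/2)*g'(p) = -T/2,
so Gamma^(alpha) = -((1+alpha)/2)*T.
alpha = -1, -(1+alpha)/2 = 0.0.
Gamma = 0.0 * 4.323751 = 0.0000

0.0000


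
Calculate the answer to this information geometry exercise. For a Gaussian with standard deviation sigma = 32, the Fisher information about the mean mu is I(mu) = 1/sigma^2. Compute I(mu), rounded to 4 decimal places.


The Fisher information for the mean of a normal distribution is I(mu) = 1/sigma^2.
sigma = 32, so sigma^2 = 1024.
I(mu) = 1/1024 = 0.0010

0.0010


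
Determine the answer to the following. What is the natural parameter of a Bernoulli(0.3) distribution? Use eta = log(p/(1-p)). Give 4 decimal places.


Natural parameter for Bernoulli: eta = log(p/(1-p)).
p = 0.3, 1-p = 0.7.
p/(1-p) = 0.428571.
eta = log(0.428571) = -0.8473

-0.8473


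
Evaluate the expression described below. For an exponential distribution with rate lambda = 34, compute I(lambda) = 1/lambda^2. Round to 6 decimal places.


Fisher information for exponential: I(lambda) = 1/lambda^2.
lambda = 34, lambda^2 = 1156.
I = 1/1156 = 0.000865

0.000865


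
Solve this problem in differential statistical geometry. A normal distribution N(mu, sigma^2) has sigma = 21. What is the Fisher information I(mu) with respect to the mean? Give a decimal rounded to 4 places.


The Fisher information for the mean of a normal distribution is I(mu) = 1/sigma^2.
sigma = 21, so sigma^2 = 441.
I(mu) = 1/441 = 0.0023

0.0023


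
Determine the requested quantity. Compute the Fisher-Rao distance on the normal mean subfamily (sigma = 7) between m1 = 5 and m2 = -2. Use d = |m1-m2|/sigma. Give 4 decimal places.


On the fixed-variance normal subfamily, geodesic distance = |m1-m2|/sigma.
|5 - -2| = 7.
sigma = 7.
d = 7/7 = 1.0000

1.0000


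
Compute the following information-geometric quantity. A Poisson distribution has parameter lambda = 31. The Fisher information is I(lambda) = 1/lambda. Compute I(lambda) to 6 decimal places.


Fisher information for Poisson: I(lambda) = 1/lambda.
lambda = 31.
I(lambda) = 1/31 = 0.032258

0.032258


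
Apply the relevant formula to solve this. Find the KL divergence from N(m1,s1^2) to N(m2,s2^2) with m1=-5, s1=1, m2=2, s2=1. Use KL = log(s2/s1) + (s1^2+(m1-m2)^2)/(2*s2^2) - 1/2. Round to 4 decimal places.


KL divergence between normal distributions:
KL = log(s2/s1) + (s1^2 + (m1-m2)^2)/(2*s2^2) - 1/2.
log(1/1) = 0.0.
(1^2 + (-5-2)^2)/(2*1^2) = (1 + 49)/2 = 25.0.
KL = 0.0 + 25.0 - 0.5 = 24.5000

24.5000


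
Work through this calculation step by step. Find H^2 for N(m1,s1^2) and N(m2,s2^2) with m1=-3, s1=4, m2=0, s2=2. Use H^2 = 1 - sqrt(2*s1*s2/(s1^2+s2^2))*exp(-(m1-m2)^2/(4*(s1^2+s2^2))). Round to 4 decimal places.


Squared Hellinger distance for Gaussians:
H^2 = 1 - sqrt(2*s1*s2/(s1^2+s2^2)) * exp(-(m1-m2)^2/(4*(s1^2+s2^2))).
s1^2 = 16, s2^2 = 4, s1^2+s2^2 = 20.
sqrt(2*4*2/(20)) = 0.894427.
(m1-m2)^2 = (-3)^2 = 9.
exp(-9/(4*20)) = exp(-0.1125) = 0.893597.
H^2 = 1 - 0.894427*0.893597 = 0.2007

0.2007


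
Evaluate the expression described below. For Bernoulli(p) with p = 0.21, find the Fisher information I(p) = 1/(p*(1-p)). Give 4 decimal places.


For Bernoulli(p), Fisher information is I(p) = 1/(p*(1-p)).
p = 0.21, 1-p = 0.79.
p*(1-p) = 0.1659.
I(p) = 1/0.1659 = 6.0277

6.0277


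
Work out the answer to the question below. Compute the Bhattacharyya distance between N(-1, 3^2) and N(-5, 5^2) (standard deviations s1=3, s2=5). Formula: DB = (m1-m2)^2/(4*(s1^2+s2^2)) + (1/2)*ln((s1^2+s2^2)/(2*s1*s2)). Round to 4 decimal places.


Bhattacharyya distance between two Gaussians:
DB = (m1-m2)^2/(4*(s1^2+s2^2)) + (1/2)*ln((s1^2+s2^2)/(2*s1*s2)).
(m1-m2)^2 = (4)^2 = 16.
s1^2+s2^2 = 9 + 25 = 34.
term1 = 16/136 = 0.117647.
term2 = 0.5*ln(34/30.0) = 0.062582.
DB = 0.117647 + 0.062582 = 0.1802

0.1802


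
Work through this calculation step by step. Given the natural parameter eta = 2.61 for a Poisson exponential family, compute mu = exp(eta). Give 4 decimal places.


Expectation parameter for Poisson exponential family:
mu = exp(eta).
eta = 2.61.
mu = exp(2.61) = 13.5991

13.5991


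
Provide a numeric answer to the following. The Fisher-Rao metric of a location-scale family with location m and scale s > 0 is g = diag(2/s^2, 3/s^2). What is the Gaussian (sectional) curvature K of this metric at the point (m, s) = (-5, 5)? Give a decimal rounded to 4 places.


The metric has the form g = (A dm^2 + B ds^2)/s^2 with A = 2, B = 3.
Substitute u = sqrt(A/B)*m: g = B*(du^2 + ds^2)/s^2, i.e. B times the
Poincare upper half-plane metric, which has constant Gaussian curvature -1.
Scaling a 2D metric by a constant c divides the Gaussian curvature by c,
so K = -1/B = -1/(3) = -0.3333 everywhere (the point (m, s) = (-5, 5) is irrelevant:
the curvature is constant).
The requested Gaussian curvature is K = -0.3333.

-0.3333


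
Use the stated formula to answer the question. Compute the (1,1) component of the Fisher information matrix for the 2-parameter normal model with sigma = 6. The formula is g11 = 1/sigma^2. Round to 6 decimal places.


For the 2-parameter normal family, the Fisher metric has:
  g11 = 1/sigma^2, g22 = 2/sigma^2.
sigma = 6, sigma^2 = 36.
g11 = 0.027778

0.027778


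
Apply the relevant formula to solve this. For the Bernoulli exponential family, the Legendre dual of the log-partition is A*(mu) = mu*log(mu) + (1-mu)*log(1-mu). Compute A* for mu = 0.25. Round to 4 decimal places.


Legendre transform for Bernoulli:
A*(mu) = mu*log(mu) + (1-mu)*log(1-mu).
mu = 0.25, 1-mu = 0.75.
mu*log(mu) = 0.25*log(0.25) = -0.346574.
(1-mu)*log(1-mu) = 0.75*log(0.75) = -0.215762.
A* = -0.346574 + -0.215762 = -0.5623

-0.5623


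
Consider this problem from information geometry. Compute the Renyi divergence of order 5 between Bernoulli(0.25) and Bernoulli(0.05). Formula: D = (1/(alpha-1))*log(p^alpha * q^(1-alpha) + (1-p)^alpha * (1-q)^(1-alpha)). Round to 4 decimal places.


Renyi divergence of order alpha between Bernoulli distributions:
D = (1/(alpha-1))*log(p^alpha * q^(1-alpha) + (1-p)^alpha * (1-q)^(1-alpha)).
alpha = 5, p = 0.25, q = 0.05.
p^alpha * q^(1-alpha) = 0.25^5 * 0.05^-4 = 156.25.
(1-p)^alpha * (1-q)^(1-alpha) = 0.75^5 * 0.95^-4 = 0.291348.
sum = 156.25 + 0.291348 = 156.541348.
D = (1/4)*log(156.541348) = 1.2633

1.2633


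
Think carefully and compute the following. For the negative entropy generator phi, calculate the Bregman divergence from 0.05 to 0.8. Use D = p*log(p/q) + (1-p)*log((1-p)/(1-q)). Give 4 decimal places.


Bregman divergence with negative entropy generator:
D = p*log(p/q) + (1-p)*log((1-p)/(1-q)).
p = 0.05, q = 0.8.
p*log(p/q) = 0.05*log(0.05/0.8) = -0.138629.
(1-p)*log((1-p)/(1-q)) = 0.95*log(0.95/0.2) = 1.480237.
D = -0.138629 + 1.480237 = 1.3416

1.3416


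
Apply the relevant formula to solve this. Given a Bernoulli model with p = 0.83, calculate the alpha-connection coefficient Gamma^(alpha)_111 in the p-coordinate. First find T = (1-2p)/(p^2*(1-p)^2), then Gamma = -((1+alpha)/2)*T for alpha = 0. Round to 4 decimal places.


Skewness (Amari-Chentsov) tensor: T = (1-2p)/(p^2*(1-p)^2).
p = 0.83, 1-2p = -0.66, p^2 = 0.6889, (1-p)^2 = 0.0289.
T = -0.66/(0.6889 * 0.0289) = -33.150487.
In the p-coordinate, Gamma^(alpha) = Gamma^(0) - (alpha/2)*T with Gamma^(0) = (1/2)*g'(p) = -T/2,
so Gamma^(alpha) = -((1+alpha)/2)*T.
alpha = 0, -(1+alpha)/2 = -0.5.
Gamma = -0.5 * -33.150487 = 16.5752

16.5752


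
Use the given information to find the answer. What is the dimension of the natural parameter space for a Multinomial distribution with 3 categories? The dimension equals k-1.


Exponential family dimension calculation:
For Multinomial with k=3 categories, dim = k-1 = 2.

2


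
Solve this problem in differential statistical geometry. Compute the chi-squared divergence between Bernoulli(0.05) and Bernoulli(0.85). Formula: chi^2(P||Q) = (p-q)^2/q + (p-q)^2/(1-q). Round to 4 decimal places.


Chi-squared divergence between Bernoulli distributions:
chi^2 = (p-q)^2/q + (p-q)^2/(1-q).
p = 0.05, q = 0.85, p-q = -0.8.
(p-q)^2 = 0.64.
term1 = 0.64/0.85 = 0.752941.
term2 = 0.64/0.15 = 4.266667.
chi^2 = 0.752941 + 4.266667 = 5.0196

5.0196


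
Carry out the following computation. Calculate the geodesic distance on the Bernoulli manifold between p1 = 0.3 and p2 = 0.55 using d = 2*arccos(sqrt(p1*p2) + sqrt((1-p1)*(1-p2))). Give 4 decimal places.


Geodesic distance on Bernoulli manifold:
d(p1,p2) = 2*arccos(sqrt(p1*p2) + sqrt((1-p1)*(1-p2))).
sqrt(p1*p2) = sqrt(0.3*0.55) = 0.406202.
sqrt((1-p1)*(1-p2)) = sqrt(0.7*0.45) = 0.561249.
arg = 0.406202 + 0.561249 = 0.967451.
d = 2*arccos(0.967451) = 0.5117

0.5117


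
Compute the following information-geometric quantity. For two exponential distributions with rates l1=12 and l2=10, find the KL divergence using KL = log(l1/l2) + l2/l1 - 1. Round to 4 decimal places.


KL divergence for exponential family:
KL = log(l1/l2) + l2/l1 - 1.
log(12/10) = 0.182322.
10/12 = 0.833333.
KL = 0.182322 + 0.833333 - 1 = 0.0157

0.0157


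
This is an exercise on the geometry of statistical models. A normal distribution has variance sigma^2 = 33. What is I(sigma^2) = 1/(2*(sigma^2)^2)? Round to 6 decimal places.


Fisher information for variance: I(sigma^2) = 1/(2*sigma^4).
sigma^2 = 33, so sigma^4 = 1089.
I = 1/(2*1089) = 1/2178 = 0.000459

0.000459


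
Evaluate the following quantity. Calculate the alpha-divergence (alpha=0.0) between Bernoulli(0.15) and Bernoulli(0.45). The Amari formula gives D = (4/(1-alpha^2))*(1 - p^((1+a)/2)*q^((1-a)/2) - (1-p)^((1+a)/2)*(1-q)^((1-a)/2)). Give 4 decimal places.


Amari alpha-divergence:
D = (4/(1-alpha^2))*(1 - p^((1+a)/2)*q^((1-a)/2) - (1-p)^((1+a)/2)*(1-q)^((1-a)/2)).
alpha = 0.0, p = 0.15, q = 0.45.
e1 = (1+alpha)/2 = 0.5, e2 = (1-alpha)/2 = 0.5.
t1 = p^e1 * q^e2 = 0.15^0.5 * 0.45^0.5 = 0.259808.
t2 = (1-p)^e1 * (1-q)^e2 = 0.85^0.5 * 0.55^0.5 = 0.68374.
4/(1-alpha^2) = 4.0.
D = 4.0*(1 - 0.259808 - 0.68374) = 0.2258

0.2258


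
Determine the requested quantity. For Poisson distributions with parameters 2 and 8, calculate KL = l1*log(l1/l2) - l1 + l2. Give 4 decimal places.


KL divergence for Poisson:
KL = l1*log(l1/l2) - l1 + l2.
l1 = 2, l2 = 8.
log(2/8) = -1.386294.
l1*log(l1/l2) = 2 * -1.386294 = -2.772589.
KL = -2.772589 - 2 + 8 = 3.2274

3.2274


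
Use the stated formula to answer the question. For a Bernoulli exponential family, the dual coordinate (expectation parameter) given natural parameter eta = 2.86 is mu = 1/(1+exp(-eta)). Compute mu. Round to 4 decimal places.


Dual coordinate (expectation parameter) for Bernoulli:
mu = 1/(1+exp(-eta)).
eta = 2.86.
exp(-eta) = exp(-2.86) = 0.057269.
mu = 1/(1+0.057269) = 0.9458

0.9458


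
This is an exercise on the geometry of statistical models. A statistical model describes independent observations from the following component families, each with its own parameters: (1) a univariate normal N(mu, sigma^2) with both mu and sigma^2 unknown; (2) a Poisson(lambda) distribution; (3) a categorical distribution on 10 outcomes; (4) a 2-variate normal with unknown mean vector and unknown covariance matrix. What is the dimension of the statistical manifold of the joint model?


The dimension of a statistical manifold equals the number of free
(independent) real parameters of the model. For a product of independent
blocks the parameter counts add.
- normal (mu, sigma^2): 2.
- Poisson (lambda): 1.
- categorical on 10 outcomes (probabilities sum to 1): 10-1 = 9.
- 2-variate normal: 2 (mean) + 2*3/2 = 3 (symmetric covariance) = 5.
Total = 2 + 1 + 9 + 5 = 17.
Dimension = 17

17


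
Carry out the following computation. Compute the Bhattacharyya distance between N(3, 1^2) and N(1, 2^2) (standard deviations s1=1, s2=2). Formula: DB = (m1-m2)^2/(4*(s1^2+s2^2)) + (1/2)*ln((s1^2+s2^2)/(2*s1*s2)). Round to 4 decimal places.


Bhattacharyya distance between two Gaussians:
DB = (m1-m2)^2/(4*(s1^2+s2^2)) + (1/2)*ln((s1^2+s2^2)/(2*s1*s2)).
(m1-m2)^2 = (2)^2 = 4.
s1^2+s2^2 = 1 + 4 = 5.
term1 = 4/20 = 0.2.
term2 = 0.5*ln(5/4.0) = 0.111572.
DB = 0.2 + 0.111572 = 0.3116

0.3116


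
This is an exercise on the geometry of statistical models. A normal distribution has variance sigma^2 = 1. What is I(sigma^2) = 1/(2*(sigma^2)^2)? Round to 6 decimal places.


Fisher information for variance: I(sigma^2) = 1/(2*sigma^4).
sigma^2 = 1, so sigma^4 = 1.
I = 1/(2*1) = 1/2 = 0.500000

0.500000


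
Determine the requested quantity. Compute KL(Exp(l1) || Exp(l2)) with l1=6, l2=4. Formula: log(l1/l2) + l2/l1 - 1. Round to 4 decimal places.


KL divergence for exponential family:
KL = log(l1/l2) + l2/l1 - 1.
log(6/4) = 0.405465.
4/6 = 0.666667.
KL = 0.405465 + 0.666667 - 1 = 0.0721

0.0721


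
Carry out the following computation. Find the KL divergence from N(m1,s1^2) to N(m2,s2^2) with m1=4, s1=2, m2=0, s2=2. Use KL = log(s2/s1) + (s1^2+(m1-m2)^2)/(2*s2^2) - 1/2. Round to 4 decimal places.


KL divergence between normal distributions:
KL = log(s2/s1) + (s1^2 + (m1-m2)^2)/(2*s2^2) - 1/2.
log(2/2) = 0.0.
(2^2 + (4-0)^2)/(2*2^2) = (4 + 16)/8 = 2.5.
KL = 0.0 + 2.5 - 0.5 = 2.0000

2.0000


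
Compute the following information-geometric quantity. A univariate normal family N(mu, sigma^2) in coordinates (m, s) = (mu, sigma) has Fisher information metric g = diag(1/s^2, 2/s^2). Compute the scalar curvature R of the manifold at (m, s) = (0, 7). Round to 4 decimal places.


The metric has the form g = (A dm^2 + B ds^2)/s^2 with A = 1, B = 2.
Substitute u = sqrt(A/B)*m: g = B*(du^2 + ds^2)/s^2, i.e. B times the
Poincare upper half-plane metric, which has constant Gaussian curvature -1.
Scaling a 2D metric by a constant c divides the Gaussian curvature by c,
so K = -1/B = -1/(2) = -0.5000 everywhere (the point (m, s) = (0, 7) is irrelevant:
the curvature is constant).
Scalar curvature in dimension 2: R = 2K = -2/(2) = -1.0000.

-1.0000


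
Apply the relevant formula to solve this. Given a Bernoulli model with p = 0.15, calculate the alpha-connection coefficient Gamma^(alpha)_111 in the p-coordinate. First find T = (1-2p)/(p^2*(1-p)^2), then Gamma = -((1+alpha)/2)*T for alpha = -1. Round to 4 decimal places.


Skewness (Amari-Chentsov) tensor: T = (1-2p)/(p^2*(1-p)^2).
p = 0.15, 1-2p = 0.7, p^2 = 0.0225, (1-p)^2 = 0.7225.
T = 0.7/(0.0225 * 0.7225) = 43.060361.
In the p-coordinate, Gamma^(alpha) = Gamma^(0) - (alpha/2)*T with Gamma^(0) = (1/2)*g'(p) = -T/2,
so Gamma^(alpha) = -((1+alpha)/2)*T.
alpha = -1, -(1+alpha)/2 = 0.0.
Gamma = 0.0 * 43.060361 = 0.0000

0.0000


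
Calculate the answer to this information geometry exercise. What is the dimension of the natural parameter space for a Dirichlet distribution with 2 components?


Exponential family dimension calculation:
Dirichlet with 2 components has 2 natural parameters.

2


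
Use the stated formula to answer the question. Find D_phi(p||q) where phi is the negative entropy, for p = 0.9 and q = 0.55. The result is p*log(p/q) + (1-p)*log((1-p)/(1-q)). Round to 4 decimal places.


Bregman divergence with negative entropy generator:
D = p*log(p/q) + (1-p)*log((1-p)/(1-q)).
p = 0.9, q = 0.55.
p*log(p/q) = 0.9*log(0.9/0.55) = 0.443229.
(1-p)*log((1-p)/(1-q)) = 0.1*log(0.1/0.45) = -0.150408.
D = 0.443229 + -0.150408 = 0.2928

0.2928


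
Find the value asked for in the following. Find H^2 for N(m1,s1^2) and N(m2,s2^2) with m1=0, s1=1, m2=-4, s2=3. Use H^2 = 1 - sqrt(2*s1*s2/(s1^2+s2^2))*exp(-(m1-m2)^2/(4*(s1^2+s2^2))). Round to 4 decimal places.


Squared Hellinger distance for Gaussians:
H^2 = 1 - sqrt(2*s1*s2/(s1^2+s2^2)) * exp(-(m1-m2)^2/(4*(s1^2+s2^2))).
s1^2 = 1, s2^2 = 9, s1^2+s2^2 = 10.
sqrt(2*1*3/(10)) = 0.774597.
(m1-m2)^2 = (4)^2 = 16.
exp(-16/(4*10)) = exp(-0.4) = 0.67032.
H^2 = 1 - 0.774597*0.67032 = 0.4808

0.4808


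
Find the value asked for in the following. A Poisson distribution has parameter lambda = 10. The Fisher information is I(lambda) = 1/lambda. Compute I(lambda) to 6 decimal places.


Fisher information for Poisson: I(lambda) = 1/lambda.
lambda = 10.
I(lambda) = 1/10 = 0.100000

0.100000


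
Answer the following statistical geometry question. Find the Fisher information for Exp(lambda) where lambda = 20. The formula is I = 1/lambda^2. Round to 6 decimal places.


Fisher information for exponential: I(lambda) = 1/lambda^2.
lambda = 20, lambda^2 = 400.
I = 1/400 = 0.002500

0.002500


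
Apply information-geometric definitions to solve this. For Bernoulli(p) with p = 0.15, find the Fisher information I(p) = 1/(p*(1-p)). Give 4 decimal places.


For Bernoulli(p), Fisher information is I(p) = 1/(p*(1-p)).
p = 0.15, 1-p = 0.85.
p*(1-p) = 0.1275.
I(p) = 1/0.1275 = 7.8431

7.8431


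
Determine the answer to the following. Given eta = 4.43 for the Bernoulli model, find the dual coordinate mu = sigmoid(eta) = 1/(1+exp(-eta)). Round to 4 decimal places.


Dual coordinate (expectation parameter) for Bernoulli:
mu = 1/(1+exp(-eta)).
eta = 4.43.
exp(-eta) = exp(-4.43) = 0.011914.
mu = 1/(1+0.011914) = 0.9882

0.9882


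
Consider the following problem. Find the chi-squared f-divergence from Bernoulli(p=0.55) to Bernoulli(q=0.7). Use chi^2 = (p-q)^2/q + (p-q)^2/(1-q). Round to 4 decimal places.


Chi-squared divergence between Bernoulli distributions:
chi^2 = (p-q)^2/q + (p-q)^2/(1-q).
p = 0.55, q = 0.7, p-q = -0.15.
(p-q)^2 = 0.0225.
term1 = 0.0225/0.7 = 0.032143.
term2 = 0.0225/0.3 = 0.075.
chi^2 = 0.032143 + 0.075 = 0.1071

0.1071


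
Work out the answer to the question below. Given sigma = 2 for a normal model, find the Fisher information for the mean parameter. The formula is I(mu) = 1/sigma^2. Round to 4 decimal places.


The Fisher information for the mean of a normal distribution is I(mu) = 1/sigma^2.
sigma = 2, so sigma^2 = 4.
I(mu) = 1/4 = 0.2500

0.2500


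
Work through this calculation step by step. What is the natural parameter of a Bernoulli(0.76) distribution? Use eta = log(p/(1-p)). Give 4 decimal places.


Natural parameter for Bernoulli: eta = log(p/(1-p)).
p = 0.76, 1-p = 0.24.
p/(1-p) = 3.166667.
eta = log(3.166667) = 1.1527

1.1527


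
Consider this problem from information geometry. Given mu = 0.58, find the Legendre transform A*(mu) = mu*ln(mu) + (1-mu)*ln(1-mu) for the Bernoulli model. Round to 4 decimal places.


Legendre transform for Bernoulli:
A*(mu) = mu*log(mu) + (1-mu)*log(1-mu).
mu = 0.58, 1-mu = 0.42.
mu*log(mu) = 0.58*log(0.58) = -0.315942.
(1-mu)*log(1-mu) = 0.42*log(0.42) = -0.36435.
A* = -0.315942 + -0.36435 = -0.6803

-0.6803


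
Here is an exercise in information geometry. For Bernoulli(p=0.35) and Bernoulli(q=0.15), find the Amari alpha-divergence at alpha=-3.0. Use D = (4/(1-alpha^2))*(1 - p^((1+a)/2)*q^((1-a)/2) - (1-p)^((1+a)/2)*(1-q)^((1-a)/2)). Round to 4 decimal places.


Amari alpha-divergence:
D = (4/(1-alpha^2))*(1 - p^((1+a)/2)*q^((1-a)/2) - (1-p)^((1+a)/2)*(1-q)^((1-a)/2)).
alpha = -3.0, p = 0.35, q = 0.15.
e1 = (1+alpha)/2 = -1.0, e2 = (1-alpha)/2 = 2.0.
t1 = p^e1 * q^e2 = 0.35^-1.0 * 0.15^2.0 = 0.064286.
t2 = (1-p)^e1 * (1-q)^e2 = 0.65^-1.0 * 0.85^2.0 = 1.111538.
4/(1-alpha^2) = -0.5.
D = -0.5*(1 - 0.064286 - 1.111538) = 0.0879

0.0879


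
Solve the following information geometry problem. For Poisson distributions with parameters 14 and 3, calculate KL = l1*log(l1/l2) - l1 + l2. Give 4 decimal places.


KL divergence for Poisson:
KL = l1*log(l1/l2) - l1 + l2.
l1 = 14, l2 = 3.
log(14/3) = 1.540445.
l1*log(l1/l2) = 14 * 1.540445 = 21.566231.
KL = 21.566231 - 14 + 3 = 10.5662

10.5662


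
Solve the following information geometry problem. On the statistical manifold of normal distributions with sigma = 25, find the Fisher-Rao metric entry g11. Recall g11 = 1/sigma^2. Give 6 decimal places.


For the 2-parameter normal family, the Fisher metric has:
  g11 = 1/sigma^2, g22 = 2/sigma^2.
sigma = 25, sigma^2 = 625.
g11 = 0.001600

0.001600


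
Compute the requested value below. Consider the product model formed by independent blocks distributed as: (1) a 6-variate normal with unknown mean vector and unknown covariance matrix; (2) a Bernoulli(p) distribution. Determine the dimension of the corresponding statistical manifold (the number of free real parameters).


The dimension of a statistical manifold equals the number of free
(independent) real parameters of the model. For a product of independent
blocks the parameter counts add.
- 6-variate normal: 6 (mean) + 6*7/2 = 21 (symmetric covariance) = 27.
- Bernoulli (p): 1.
Total = 27 + 1 = 28.
Dimension = 28

28


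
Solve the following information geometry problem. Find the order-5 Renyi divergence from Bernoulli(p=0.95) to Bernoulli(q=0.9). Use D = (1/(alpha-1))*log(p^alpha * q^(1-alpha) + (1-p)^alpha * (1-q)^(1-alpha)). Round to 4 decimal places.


Renyi divergence of order alpha between Bernoulli distributions:
D = (1/(alpha-1))*log(p^alpha * q^(1-alpha) + (1-p)^alpha * (1-q)^(1-alpha)).
alpha = 5, p = 0.95, q = 0.9.
p^alpha * q^(1-alpha) = 0.95^5 * 0.9^-4 = 1.179364.
(1-p)^alpha * (1-q)^(1-alpha) = 0.05^5 * 0.1^-4 = 0.003125.
sum = 1.179364 + 0.003125 = 1.182489.
D = (1/4)*log(1.182489) = 0.0419

0.0419


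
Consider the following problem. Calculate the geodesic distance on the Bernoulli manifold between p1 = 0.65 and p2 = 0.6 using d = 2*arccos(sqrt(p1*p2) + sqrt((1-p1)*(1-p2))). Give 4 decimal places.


Geodesic distance on Bernoulli manifold:
d(p1,p2) = 2*arccos(sqrt(p1*p2) + sqrt((1-p1)*(1-p2))).
sqrt(p1*p2) = sqrt(0.65*0.6) = 0.6245.
sqrt((1-p1)*(1-p2)) = sqrt(0.35*0.4) = 0.374166.
arg = 0.6245 + 0.374166 = 0.998666.
d = 2*arccos(0.998666) = 0.1033

0.1033


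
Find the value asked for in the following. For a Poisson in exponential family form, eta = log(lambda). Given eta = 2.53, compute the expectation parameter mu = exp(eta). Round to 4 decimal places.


Expectation parameter for Poisson exponential family:
mu = exp(eta).
eta = 2.53.
mu = exp(2.53) = 12.5535

12.5535


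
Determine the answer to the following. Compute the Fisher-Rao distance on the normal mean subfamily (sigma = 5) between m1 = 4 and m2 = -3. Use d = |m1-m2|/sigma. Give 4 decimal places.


On the fixed-variance normal subfamily, geodesic distance = |m1-m2|/sigma.
|4 - -3| = 7.
sigma = 5.
d = 7/5 = 1.4000

1.4000


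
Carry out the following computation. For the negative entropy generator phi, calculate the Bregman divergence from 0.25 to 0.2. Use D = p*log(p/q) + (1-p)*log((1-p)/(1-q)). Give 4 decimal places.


Bregman divergence with negative entropy generator:
D = p*log(p/q) + (1-p)*log((1-p)/(1-q)).
p = 0.25, q = 0.2.
p*log(p/q) = 0.25*log(0.25/0.2) = 0.055786.
(1-p)*log((1-p)/(1-q)) = 0.75*log(0.75/0.8) = -0.048404.
D = 0.055786 + -0.048404 = 0.0074

0.0074


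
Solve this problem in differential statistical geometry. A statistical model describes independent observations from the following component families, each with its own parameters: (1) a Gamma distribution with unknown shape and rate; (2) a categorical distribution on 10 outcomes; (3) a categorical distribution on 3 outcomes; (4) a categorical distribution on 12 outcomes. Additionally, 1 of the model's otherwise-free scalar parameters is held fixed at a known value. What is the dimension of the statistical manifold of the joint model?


The dimension of a statistical manifold equals the number of free
(independent) real parameters of the model. For a product of independent
blocks the parameter counts add.
- Gamma (shape, rate): 2.
- categorical on 10 outcomes (probabilities sum to 1): 10-1 = 9.
- categorical on 3 outcomes (probabilities sum to 1): 3-1 = 2.
- categorical on 12 outcomes (probabilities sum to 1): 12-1 = 11.
Total = 2 + 9 + 2 + 11 = 24.
1 parameter(s) fixed at known values: 24 - 1 = 23.
Dimension = 23

23
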